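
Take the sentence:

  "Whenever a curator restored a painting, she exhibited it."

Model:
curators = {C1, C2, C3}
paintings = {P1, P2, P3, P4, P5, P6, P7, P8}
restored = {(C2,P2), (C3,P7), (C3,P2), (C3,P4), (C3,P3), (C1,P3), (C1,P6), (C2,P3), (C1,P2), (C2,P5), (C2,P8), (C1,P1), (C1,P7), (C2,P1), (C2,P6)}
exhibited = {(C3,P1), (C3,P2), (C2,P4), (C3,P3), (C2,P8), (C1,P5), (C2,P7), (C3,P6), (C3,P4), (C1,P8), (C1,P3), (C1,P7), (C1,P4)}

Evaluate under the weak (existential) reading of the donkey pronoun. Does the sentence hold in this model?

True

"it" takes "a painting" as antecedent — a donkey pronoun bound across the clause boundary.
Weak reading: every curator c with some restored-painting has at least one restored-painting p such that exhibited(c,p).
Per curator: C1:✓  C2:✓  C3:✓
Every curator in the restrictor has a witness.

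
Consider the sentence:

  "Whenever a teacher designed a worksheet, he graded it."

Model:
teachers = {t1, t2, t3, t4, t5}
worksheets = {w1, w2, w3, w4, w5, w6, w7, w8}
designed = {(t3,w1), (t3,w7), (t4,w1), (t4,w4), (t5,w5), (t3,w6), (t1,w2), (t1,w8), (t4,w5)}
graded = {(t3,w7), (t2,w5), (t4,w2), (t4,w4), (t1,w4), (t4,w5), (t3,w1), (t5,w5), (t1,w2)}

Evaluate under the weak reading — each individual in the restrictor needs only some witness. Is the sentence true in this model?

"it" takes "a worksheet" as antecedent — a donkey pronoun bound across the clause boundary.
Weak reading: every teacher t with some designed-worksheet has at least one designed-worksheet w such that graded(t,w).
Per teacher: t1:✓  t3:✓  t4:✓  t5:✓
Every teacher in the restrictor has a witness.

True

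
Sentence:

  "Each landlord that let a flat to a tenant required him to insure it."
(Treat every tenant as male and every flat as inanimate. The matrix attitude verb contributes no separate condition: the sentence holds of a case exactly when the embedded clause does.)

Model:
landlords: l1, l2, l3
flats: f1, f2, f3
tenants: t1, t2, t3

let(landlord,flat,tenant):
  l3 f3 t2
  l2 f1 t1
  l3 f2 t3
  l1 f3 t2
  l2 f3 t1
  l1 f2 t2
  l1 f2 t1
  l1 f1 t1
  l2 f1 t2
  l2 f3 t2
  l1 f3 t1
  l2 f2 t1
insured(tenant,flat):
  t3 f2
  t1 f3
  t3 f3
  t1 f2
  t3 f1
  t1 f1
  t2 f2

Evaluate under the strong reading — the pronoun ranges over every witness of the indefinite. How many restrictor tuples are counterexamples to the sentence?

"him" takes "a tenant" as antecedent and "it" takes "a flat"; both are donkey pronouns co-varying with the restrictor.
Strong reading: for every (l,f,t) with let(l,f,t), insured(t,f).
Restrictor triples: (l1,f1,t1)→insured(t1,f1) ✓  (l1,f2,t1)→insured(t1,f2) ✓  (l1,f2,t2)→insured(t2,f2) ✓  (l1,f3,t1)→insured(t1,f3) ✓  (l1,f3,t2)→insured(t2,f3) ✗  (l2,f1,t1)→insured(t1,f1) ✓  (l2,f1,t2)→insured(t2,f1) ✗  (l2,f2,t1)→insured(t1,f2) ✓  (l2,f3,t1)→insured(t1,f3) ✓  (l2,f3,t2)→insured(t2,f3) ✗  (l3,f2,t3)→insured(t3,f2) ✓  (l3,f3,t2)→insured(t2,f3) ✗
Counterexamples (restrictor triples failing the scope): 4.

4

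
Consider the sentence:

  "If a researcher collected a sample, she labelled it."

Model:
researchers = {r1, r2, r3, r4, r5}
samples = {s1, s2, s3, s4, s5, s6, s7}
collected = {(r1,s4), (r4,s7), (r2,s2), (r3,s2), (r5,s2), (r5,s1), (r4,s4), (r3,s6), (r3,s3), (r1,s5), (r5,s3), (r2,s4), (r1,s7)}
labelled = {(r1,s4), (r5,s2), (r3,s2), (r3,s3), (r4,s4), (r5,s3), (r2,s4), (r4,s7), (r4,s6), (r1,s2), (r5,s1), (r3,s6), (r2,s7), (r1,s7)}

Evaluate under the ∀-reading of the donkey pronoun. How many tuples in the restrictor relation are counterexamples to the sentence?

2

"it" takes "a sample" as antecedent — a donkey pronoun bound across the clause boundary.
Strong reading: for every (r,s) with collected(r,s), labelled(r,s).
Restrictor pairs: (r1,s4) ✓  (r1,s5) ✗  (r1,s7) ✓  (r2,s2) ✗  (r2,s4) ✓  (r3,s2) ✓  (r3,s3) ✓  (r3,s6) ✓  (r4,s4) ✓  (r4,s7) ✓  (r5,s1) ✓  (r5,s2) ✓  (r5,s3) ✓
Counterexamples (restrictor pairs failing the scope): 2.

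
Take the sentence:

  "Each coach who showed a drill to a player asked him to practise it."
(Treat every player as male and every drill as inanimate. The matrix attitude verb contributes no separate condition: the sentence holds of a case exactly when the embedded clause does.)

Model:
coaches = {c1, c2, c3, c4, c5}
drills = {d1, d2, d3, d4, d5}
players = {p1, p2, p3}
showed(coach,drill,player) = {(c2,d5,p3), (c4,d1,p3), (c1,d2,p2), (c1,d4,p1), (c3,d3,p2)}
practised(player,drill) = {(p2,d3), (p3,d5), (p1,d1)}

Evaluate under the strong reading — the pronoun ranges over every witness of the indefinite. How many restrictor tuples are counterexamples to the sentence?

3

"him" takes "a player" as antecedent and "it" takes "a drill"; both are donkey pronouns co-varying with the restrictor.
Strong reading: for every (c,d,p) with showed(c,d,p), practised(p,d).
Restrictor triples: (c1,d2,p2)→practised(p2,d2) ✗  (c1,d4,p1)→practised(p1,d4) ✗  (c2,d5,p3)→practised(p3,d5) ✓  (c3,d3,p2)→practised(p2,d3) ✓  (c4,d1,p3)→practised(p3,d1) ✗
Counterexamples (restrictor triples failing the scope): 3.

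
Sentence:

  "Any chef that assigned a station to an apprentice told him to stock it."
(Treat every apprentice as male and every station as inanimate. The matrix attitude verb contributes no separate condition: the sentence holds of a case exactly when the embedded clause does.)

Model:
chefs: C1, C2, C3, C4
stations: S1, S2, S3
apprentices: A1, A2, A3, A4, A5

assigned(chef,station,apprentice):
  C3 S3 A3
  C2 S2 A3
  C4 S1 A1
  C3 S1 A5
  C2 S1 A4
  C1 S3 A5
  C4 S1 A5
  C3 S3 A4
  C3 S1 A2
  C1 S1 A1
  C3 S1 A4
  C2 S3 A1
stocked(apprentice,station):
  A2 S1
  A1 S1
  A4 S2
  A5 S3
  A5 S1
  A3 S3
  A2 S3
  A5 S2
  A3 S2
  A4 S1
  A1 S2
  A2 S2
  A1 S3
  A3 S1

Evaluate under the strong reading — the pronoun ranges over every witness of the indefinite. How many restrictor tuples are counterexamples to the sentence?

"him" takes "an apprentice" as antecedent and "it" takes "a station"; both are donkey pronouns co-varying with the restrictor.
Strong reading: for every (c,s,a) with assigned(c,s,a), stocked(a,s).
Restrictor triples: (C1,S1,A1)→stocked(A1,S1) ✓  (C1,S3,A5)→stocked(A5,S3) ✓  (C2,S1,A4)→stocked(A4,S1) ✓  (C2,S2,A3)→stocked(A3,S2) ✓  (C2,S3,A1)→stocked(A1,S3) ✓  (C3,S1,A2)→stocked(A2,S1) ✓  (C3,S1,A4)→stocked(A4,S1) ✓  (C3,S1,A5)→stocked(A5,S1) ✓  (C3,S3,A3)→stocked(A3,S3) ✓  (C3,S3,A4)→stocked(A4,S3) ✗  (C4,S1,A1)→stocked(A1,S1) ✓  (C4,S1,A5)→stocked(A5,S1) ✓
Counterexamples (restrictor triples failing the scope): 1.

1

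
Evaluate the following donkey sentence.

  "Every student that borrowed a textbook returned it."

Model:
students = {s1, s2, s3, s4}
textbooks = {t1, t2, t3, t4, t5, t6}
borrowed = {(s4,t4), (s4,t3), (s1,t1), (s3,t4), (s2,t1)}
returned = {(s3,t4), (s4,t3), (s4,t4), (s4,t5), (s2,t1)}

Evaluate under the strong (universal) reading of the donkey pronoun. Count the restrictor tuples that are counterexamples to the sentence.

"it" takes "a textbook" as antecedent — a donkey pronoun bound across the clause boundary.
Strong reading: for every (s,t) with borrowed(s,t), returned(s,t).
Restrictor pairs: (s1,t1) ✗  (s2,t1) ✓  (s3,t4) ✓  (s4,t3) ✓  (s4,t4) ✓
Counterexamples (restrictor pairs failing the scope): 1.

1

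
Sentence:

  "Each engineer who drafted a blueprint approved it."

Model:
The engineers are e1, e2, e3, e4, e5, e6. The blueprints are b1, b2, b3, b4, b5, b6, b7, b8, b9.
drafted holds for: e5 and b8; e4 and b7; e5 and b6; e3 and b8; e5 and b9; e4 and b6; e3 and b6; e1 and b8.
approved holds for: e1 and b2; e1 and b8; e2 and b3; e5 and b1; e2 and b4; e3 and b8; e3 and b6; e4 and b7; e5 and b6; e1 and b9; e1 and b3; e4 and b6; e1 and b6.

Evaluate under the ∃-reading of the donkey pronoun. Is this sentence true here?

True

"it" takes "a blueprint" as antecedent — a donkey pronoun bound across the clause boundary.
Weak reading: every engineer e with some drafted-blueprint has at least one drafted-blueprint b such that approved(e,b).
Per engineer: e1:✓  e3:✓  e4:✓  e5:✓
Every engineer in the restrictor has a witness.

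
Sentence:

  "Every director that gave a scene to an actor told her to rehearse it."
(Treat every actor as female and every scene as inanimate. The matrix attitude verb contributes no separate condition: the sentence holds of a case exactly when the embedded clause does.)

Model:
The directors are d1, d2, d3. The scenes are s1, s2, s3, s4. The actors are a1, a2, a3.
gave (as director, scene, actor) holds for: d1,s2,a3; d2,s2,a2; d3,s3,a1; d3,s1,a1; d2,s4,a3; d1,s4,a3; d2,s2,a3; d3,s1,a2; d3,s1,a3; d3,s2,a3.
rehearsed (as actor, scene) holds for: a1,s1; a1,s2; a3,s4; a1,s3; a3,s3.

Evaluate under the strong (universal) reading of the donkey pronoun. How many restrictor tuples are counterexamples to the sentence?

"her" takes "an actor" as antecedent and "it" takes "a scene"; both are donkey pronouns co-varying with the restrictor.
Strong reading: for every (d,s,a) with gave(d,s,a), rehearsed(a,s).
Restrictor triples: (d1,s2,a3)→rehearsed(a3,s2) ✗  (d1,s4,a3)→rehearsed(a3,s4) ✓  (d2,s2,a2)→rehearsed(a2,s2) ✗  (d2,s2,a3)→rehearsed(a3,s2) ✗  (d2,s4,a3)→rehearsed(a3,s4) ✓  (d3,s1,a1)→rehearsed(a1,s1) ✓  (d3,s1,a2)→rehearsed(a2,s1) ✗  (d3,s1,a3)→rehearsed(a3,s1) ✗  (d3,s2,a3)→rehearsed(a3,s2) ✗  (d3,s3,a1)→rehearsed(a1,s3) ✓
Counterexamples (restrictor triples failing the scope): 6.

6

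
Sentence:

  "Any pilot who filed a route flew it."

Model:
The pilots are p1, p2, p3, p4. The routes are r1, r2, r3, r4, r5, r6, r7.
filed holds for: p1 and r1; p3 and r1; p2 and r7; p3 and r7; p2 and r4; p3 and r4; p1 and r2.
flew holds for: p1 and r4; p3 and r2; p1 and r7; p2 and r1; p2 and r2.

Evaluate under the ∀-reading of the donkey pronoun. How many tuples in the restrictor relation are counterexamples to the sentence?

"it" takes "a route" as antecedent — a donkey pronoun bound across the clause boundary.
Strong reading: for every (p,r) with filed(p,r), flew(p,r).
Restrictor pairs: (p1,r1) ✗  (p1,r2) ✗  (p2,r4) ✗  (p2,r7) ✗  (p3,r1) ✗  (p3,r4) ✗  (p3,r7) ✗
Counterexamples (restrictor pairs failing the scope): 7.

7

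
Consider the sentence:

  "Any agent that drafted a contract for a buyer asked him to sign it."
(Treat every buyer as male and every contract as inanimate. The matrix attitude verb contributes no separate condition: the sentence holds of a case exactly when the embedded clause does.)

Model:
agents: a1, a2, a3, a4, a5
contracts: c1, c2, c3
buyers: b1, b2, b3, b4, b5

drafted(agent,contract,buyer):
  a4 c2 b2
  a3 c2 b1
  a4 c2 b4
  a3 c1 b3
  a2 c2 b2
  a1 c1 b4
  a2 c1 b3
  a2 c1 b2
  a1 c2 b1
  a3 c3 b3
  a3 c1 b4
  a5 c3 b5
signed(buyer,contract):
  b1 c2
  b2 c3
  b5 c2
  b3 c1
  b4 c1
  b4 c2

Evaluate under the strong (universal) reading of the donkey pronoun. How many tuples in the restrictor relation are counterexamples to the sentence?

"him" takes "a buyer" as antecedent and "it" takes "a contract"; both are donkey pronouns co-varying with the restrictor.
Strong reading: for every (a,c,b) with drafted(a,c,b), signed(b,c).
Restrictor triples: (a1,c1,b4)→signed(b4,c1) ✓  (a1,c2,b1)→signed(b1,c2) ✓  (a2,c1,b2)→signed(b2,c1) ✗  (a2,c1,b3)→signed(b3,c1) ✓  (a2,c2,b2)→signed(b2,c2) ✗  (a3,c1,b3)→signed(b3,c1) ✓  (a3,c1,b4)→signed(b4,c1) ✓  (a3,c2,b1)→signed(b1,c2) ✓  (a3,c3,b3)→signed(b3,c3) ✗  (a4,c2,b2)→signed(b2,c2) ✗  (a4,c2,b4)→signed(b4,c2) ✓  (a5,c3,b5)→signed(b5,c3) ✗
Counterexamples (restrictor triples failing the scope): 5.

5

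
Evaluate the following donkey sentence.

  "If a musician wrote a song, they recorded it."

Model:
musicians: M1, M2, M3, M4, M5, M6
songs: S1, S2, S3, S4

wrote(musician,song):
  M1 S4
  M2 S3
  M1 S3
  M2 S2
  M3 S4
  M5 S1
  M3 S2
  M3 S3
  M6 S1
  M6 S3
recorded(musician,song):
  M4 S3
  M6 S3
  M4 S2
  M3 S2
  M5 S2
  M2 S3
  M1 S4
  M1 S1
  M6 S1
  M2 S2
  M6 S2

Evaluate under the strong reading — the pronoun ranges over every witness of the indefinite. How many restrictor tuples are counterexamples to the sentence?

4

"it" takes "a song" as antecedent — a donkey pronoun bound across the clause boundary.
Strong reading: for every (m,s) with wrote(m,s), recorded(m,s).
Restrictor pairs: (M1,S3) ✗  (M1,S4) ✓  (M2,S2) ✓  (M2,S3) ✓  (M3,S2) ✓  (M3,S3) ✗  (M3,S4) ✗  (M5,S1) ✗  (M6,S1) ✓  (M6,S3) ✓
Counterexamples (restrictor pairs failing the scope): 4.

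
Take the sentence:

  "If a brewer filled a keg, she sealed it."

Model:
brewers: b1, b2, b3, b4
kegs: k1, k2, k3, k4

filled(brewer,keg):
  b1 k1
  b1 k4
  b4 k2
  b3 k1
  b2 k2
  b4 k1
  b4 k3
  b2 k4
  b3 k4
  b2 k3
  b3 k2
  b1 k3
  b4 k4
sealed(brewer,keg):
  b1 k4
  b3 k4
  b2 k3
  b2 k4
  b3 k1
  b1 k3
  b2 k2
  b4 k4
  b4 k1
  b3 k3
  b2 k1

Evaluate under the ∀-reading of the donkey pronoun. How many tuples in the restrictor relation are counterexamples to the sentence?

4

"it" takes "a keg" as antecedent — a donkey pronoun bound across the clause boundary.
Strong reading: for every (b,k) with filled(b,k), sealed(b,k).
Restrictor pairs: (b1,k1) ✗  (b1,k3) ✓  (b1,k4) ✓  (b2,k2) ✓  (b2,k3) ✓  (b2,k4) ✓  (b3,k1) ✓  (b3,k2) ✗  (b3,k4) ✓  (b4,k1) ✓  (b4,k2) ✗  (b4,k3) ✗  (b4,k4) ✓
Counterexamples (restrictor pairs failing the scope): 4.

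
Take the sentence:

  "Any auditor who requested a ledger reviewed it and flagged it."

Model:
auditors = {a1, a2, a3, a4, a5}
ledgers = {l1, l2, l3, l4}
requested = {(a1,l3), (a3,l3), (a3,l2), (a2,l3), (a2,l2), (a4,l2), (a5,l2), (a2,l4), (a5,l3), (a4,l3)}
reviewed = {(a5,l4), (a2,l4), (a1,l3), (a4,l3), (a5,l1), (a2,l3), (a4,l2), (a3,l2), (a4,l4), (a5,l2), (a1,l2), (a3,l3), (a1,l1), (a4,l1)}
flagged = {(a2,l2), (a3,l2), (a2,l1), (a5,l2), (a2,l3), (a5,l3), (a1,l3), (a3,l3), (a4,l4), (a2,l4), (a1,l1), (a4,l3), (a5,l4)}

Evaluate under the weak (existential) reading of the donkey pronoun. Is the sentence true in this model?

"it" takes "a ledger" as antecedent — a donkey pronoun bound across the clause boundary.
Weak reading: every auditor a with some requested-ledger has at least one requested-ledger l such that reviewed(a,l) ∧ flagged(a,l).
Per auditor: a1:✓  a2:✓  a3:✓  a4:✓  a5:✓
Every auditor in the restrictor has a witness.

True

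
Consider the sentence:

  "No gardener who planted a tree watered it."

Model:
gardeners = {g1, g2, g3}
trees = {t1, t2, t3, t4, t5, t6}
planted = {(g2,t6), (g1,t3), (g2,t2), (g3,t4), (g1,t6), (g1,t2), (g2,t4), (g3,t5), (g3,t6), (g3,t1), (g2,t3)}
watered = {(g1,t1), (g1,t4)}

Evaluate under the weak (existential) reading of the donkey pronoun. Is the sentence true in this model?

True

"it" takes "a tree" as antecedent — a donkey pronoun bound across the clause boundary.
Truth condition: for no (g,t) with planted(g,t) does watered(g,t) hold.
Restrictor pairs — does the scope hold? (g1,t2):fails  (g1,t3):fails  (g1,t6):fails  (g2,t2):fails  (g2,t3):fails  (g2,t4):fails  (g2,t6):fails  (g3,t1):fails  (g3,t4):fails  (g3,t5):fails  (g3,t6):fails
Scope holds for no restrictor pair, so the sentence is true.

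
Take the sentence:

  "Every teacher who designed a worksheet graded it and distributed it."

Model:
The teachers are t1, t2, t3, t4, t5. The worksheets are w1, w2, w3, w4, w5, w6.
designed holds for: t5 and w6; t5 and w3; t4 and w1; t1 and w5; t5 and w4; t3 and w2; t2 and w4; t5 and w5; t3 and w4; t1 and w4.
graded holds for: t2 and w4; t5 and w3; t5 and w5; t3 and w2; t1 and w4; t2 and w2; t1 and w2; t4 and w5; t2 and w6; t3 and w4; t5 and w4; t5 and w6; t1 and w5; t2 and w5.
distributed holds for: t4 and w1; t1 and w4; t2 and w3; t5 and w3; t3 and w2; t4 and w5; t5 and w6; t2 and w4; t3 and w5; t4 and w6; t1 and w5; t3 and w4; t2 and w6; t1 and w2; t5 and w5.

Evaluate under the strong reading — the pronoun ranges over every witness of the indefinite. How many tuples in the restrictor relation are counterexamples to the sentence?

2

"it" takes "a worksheet" as antecedent — a donkey pronoun bound across the clause boundary.
Strong reading: for every (t,w) with designed(t,w), graded(t,w) ∧ distributed(t,w).
Restrictor pairs: (t1,w4) ✓  (t1,w5) ✓  (t2,w4) ✓  (t3,w2) ✓  (t3,w4) ✓  (t4,w1) ✗  (t5,w3) ✓  (t5,w4) ✗  (t5,w5) ✓  (t5,w6) ✓
Counterexamples (restrictor pairs failing the scope): 2.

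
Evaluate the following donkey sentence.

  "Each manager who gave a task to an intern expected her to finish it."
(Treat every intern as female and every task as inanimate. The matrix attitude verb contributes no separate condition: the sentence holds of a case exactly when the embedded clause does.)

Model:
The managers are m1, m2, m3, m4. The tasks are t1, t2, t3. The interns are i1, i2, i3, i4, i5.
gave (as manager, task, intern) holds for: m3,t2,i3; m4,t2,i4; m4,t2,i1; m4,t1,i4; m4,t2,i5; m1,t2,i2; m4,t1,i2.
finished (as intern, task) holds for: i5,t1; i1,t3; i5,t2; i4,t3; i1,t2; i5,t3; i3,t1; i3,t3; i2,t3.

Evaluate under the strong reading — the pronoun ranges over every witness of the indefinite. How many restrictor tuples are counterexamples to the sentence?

5

"her" takes "an intern" as antecedent and "it" takes "a task"; both are donkey pronouns co-varying with the restrictor.
Strong reading: for every (m,t,i) with gave(m,t,i), finished(i,t).
Restrictor triples: (m1,t2,i2)→finished(i2,t2) ✗  (m3,t2,i3)→finished(i3,t2) ✗  (m4,t1,i2)→finished(i2,t1) ✗  (m4,t1,i4)→finished(i4,t1) ✗  (m4,t2,i1)→finished(i1,t2) ✓  (m4,t2,i4)→finished(i4,t2) ✗  (m4,t2,i5)→finished(i5,t2) ✓
Counterexamples (restrictor triples failing the scope): 5.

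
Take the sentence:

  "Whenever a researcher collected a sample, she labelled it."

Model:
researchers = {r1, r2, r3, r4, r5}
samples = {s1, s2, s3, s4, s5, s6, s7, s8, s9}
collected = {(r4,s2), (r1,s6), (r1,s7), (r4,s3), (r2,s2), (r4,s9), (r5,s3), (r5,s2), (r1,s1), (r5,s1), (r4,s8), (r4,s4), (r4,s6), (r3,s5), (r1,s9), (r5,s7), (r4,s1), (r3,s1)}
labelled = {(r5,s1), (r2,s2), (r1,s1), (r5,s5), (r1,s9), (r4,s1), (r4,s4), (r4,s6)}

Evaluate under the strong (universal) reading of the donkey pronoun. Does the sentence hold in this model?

"it" takes "a sample" as antecedent — a donkey pronoun bound across the clause boundary.
Strong reading: for every (r,s) with collected(r,s), labelled(r,s).
Restrictor pairs: (r1,s1) ✓  (r1,s6) ✗  (r1,s7) ✗  (r1,s9) ✓  (r2,s2) ✓  (r3,s1) ✗  (r3,s5) ✗  (r4,s1) ✓  (r4,s2) ✗  (r4,s3) ✗  (r4,s4) ✓  (r4,s6) ✓  (r4,s8) ✗  (r4,s9) ✗  (r5,s1) ✓  (r5,s2) ✗  (r5,s3) ✗  (r5,s7) ✗
Counterexample: (r1,s6) is in collected but fails the scope.

False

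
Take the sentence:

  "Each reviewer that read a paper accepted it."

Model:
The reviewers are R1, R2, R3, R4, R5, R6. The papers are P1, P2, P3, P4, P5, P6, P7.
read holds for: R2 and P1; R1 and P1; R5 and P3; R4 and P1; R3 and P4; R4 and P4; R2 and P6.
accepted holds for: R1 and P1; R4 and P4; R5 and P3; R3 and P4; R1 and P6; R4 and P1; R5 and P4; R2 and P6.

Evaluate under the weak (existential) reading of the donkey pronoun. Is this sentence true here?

"it" takes "a paper" as antecedent — a donkey pronoun bound across the clause boundary.
Weak reading: every reviewer r with some read-paper has at least one read-paper p such that accepted(r,p).
Per reviewer: R1:✓  R2:✓  R3:✓  R4:✓  R5:✓
Every reviewer in the restrictor has a witness.

True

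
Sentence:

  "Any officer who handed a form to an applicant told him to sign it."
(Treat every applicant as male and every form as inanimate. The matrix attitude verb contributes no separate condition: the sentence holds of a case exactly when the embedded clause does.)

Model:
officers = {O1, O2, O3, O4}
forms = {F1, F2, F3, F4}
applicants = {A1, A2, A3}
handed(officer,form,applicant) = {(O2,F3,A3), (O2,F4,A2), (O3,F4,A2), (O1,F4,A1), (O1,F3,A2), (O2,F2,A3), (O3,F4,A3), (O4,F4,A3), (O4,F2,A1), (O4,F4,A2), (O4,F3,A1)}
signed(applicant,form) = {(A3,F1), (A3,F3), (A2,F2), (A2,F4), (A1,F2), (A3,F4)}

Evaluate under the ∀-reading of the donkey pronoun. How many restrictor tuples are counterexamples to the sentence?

4

"him" takes "an applicant" as antecedent and "it" takes "a form"; both are donkey pronouns co-varying with the restrictor.
Strong reading: for every (o,f,a) with handed(o,f,a), signed(a,f).
Restrictor triples: (O1,F3,A2)→signed(A2,F3) ✗  (O1,F4,A1)→signed(A1,F4) ✗  (O2,F2,A3)→signed(A3,F2) ✗  (O2,F3,A3)→signed(A3,F3) ✓  (O2,F4,A2)→signed(A2,F4) ✓  (O3,F4,A2)→signed(A2,F4) ✓  (O3,F4,A3)→signed(A3,F4) ✓  (O4,F2,A1)→signed(A1,F2) ✓  (O4,F3,A1)→signed(A1,F3) ✗  (O4,F4,A2)→signed(A2,F4) ✓  (O4,F4,A3)→signed(A3,F4) ✓
Counterexamples (restrictor triples failing the scope): 4.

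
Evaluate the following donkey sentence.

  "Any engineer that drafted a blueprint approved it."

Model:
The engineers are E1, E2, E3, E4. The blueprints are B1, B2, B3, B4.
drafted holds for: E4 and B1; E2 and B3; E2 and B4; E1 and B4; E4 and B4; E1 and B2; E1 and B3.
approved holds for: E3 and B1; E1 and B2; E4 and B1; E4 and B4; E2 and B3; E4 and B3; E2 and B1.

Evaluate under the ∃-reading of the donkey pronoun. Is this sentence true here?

"it" takes "a blueprint" as antecedent — a donkey pronoun bound across the clause boundary.
Weak reading: every engineer e with some drafted-blueprint has at least one drafted-blueprint b such that approved(e,b).
Per engineer: E1:✓  E2:✓  E4:✓
Every engineer in the restrictor has a witness.

True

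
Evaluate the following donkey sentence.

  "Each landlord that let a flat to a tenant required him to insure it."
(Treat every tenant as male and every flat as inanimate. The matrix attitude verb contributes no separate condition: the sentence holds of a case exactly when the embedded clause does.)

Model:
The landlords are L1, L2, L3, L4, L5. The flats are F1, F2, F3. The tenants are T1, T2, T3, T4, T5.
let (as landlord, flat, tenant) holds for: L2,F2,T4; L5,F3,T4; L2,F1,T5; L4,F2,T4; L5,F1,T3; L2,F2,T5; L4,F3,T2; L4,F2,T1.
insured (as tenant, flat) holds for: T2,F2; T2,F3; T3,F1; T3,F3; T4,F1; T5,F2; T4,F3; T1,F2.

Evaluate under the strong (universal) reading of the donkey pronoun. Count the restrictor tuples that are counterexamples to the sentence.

"him" takes "a tenant" as antecedent and "it" takes "a flat"; both are donkey pronouns co-varying with the restrictor.
Strong reading: for every (l,f,t) with let(l,f,t), insured(t,f).
Restrictor triples: (L2,F1,T5)→insured(T5,F1) ✗  (L2,F2,T4)→insured(T4,F2) ✗  (L2,F2,T5)→insured(T5,F2) ✓  (L4,F2,T1)→insured(T1,F2) ✓  (L4,F2,T4)→insured(T4,F2) ✗  (L4,F3,T2)→insured(T2,F3) ✓  (L5,F1,T3)→insured(T3,F1) ✓  (L5,F3,T4)→insured(T4,F3) ✓
Counterexamples (restrictor triples failing the scope): 3.

3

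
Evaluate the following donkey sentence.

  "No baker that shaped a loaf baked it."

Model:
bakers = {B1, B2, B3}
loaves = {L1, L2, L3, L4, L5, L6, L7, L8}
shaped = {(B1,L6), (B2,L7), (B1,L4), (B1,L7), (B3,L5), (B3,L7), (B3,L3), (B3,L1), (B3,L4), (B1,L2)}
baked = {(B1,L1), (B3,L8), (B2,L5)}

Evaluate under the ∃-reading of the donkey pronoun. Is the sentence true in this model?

"it" takes "a loaf" as antecedent — a donkey pronoun bound across the clause boundary.
Truth condition: for no (b,l) with shaped(b,l) does baked(b,l) hold.
Restrictor pairs — does the scope hold? (B1,L2):fails  (B1,L4):fails  (B1,L6):fails  (B1,L7):fails  (B2,L7):fails  (B3,L1):fails  (B3,L3):fails  (B3,L4):fails  (B3,L5):fails  (B3,L7):fails
Scope holds for no restrictor pair, so the sentence is true.

True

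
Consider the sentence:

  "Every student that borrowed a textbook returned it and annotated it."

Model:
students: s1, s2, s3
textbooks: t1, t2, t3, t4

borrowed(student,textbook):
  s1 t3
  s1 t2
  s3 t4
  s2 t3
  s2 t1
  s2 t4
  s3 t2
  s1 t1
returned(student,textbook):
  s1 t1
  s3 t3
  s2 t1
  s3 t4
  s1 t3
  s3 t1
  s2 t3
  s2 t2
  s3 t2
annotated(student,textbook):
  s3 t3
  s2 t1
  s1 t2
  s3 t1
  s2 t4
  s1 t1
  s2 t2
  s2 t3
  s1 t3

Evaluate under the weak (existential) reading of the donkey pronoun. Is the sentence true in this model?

"it" takes "a textbook" as antecedent — a donkey pronoun bound across the clause boundary.
Weak reading: every student s with some borrowed-textbook has at least one borrowed-textbook t such that returned(s,t) ∧ annotated(s,t).
Per student: s1:✓  s2:✓  s3:✗
s3 has no witness among its borrowed-textbooks.

False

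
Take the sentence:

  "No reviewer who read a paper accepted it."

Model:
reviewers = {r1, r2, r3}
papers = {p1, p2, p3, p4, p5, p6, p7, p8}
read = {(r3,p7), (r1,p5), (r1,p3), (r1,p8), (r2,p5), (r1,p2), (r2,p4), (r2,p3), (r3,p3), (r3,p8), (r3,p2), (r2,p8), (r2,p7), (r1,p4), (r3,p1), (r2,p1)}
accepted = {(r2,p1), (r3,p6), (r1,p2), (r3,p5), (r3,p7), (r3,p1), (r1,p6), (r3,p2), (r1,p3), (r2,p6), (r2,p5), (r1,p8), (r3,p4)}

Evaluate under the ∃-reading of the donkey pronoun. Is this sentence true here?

False

"it" takes "a paper" as antecedent — a donkey pronoun bound across the clause boundary.
Truth condition: for no (r,p) with read(r,p) does accepted(r,p) hold.
Restrictor pairs — does the scope hold? (r1,p2):holds  (r1,p3):holds  (r1,p4):fails  (r1,p5):fails  (r1,p8):holds  (r2,p1):holds  (r2,p3):fails  (r2,p4):fails  (r2,p5):holds  (r2,p7):fails  (r2,p8):fails  (r3,p1):holds  (r3,p2):holds  (r3,p3):fails  (r3,p7):holds  (r3,p8):fails
Scope holds for 8 pair(s), so the sentence is false.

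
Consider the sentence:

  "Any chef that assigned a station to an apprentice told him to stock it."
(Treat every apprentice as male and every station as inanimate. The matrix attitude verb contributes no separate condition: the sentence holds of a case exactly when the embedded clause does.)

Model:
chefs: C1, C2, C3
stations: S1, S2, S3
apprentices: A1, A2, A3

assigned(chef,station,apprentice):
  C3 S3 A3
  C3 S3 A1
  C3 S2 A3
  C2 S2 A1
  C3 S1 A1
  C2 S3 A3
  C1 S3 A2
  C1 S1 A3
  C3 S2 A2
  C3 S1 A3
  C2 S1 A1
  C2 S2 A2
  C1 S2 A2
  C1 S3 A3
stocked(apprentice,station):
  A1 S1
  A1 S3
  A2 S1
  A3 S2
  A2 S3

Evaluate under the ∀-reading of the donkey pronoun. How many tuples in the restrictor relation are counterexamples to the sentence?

9

"him" takes "an apprentice" as antecedent and "it" takes "a station"; both are donkey pronouns co-varying with the restrictor.
Strong reading: for every (c,s,a) with assigned(c,s,a), stocked(a,s).
Restrictor triples: (C1,S1,A3)→stocked(A3,S1) ✗  (C1,S2,A2)→stocked(A2,S2) ✗  (C1,S3,A2)→stocked(A2,S3) ✓  (C1,S3,A3)→stocked(A3,S3) ✗  (C2,S1,A1)→stocked(A1,S1) ✓  (C2,S2,A1)→stocked(A1,S2) ✗  (C2,S2,A2)→stocked(A2,S2) ✗  (C2,S3,A3)→stocked(A3,S3) ✗  (C3,S1,A1)→stocked(A1,S1) ✓  (C3,S1,A3)→stocked(A3,S1) ✗  (C3,S2,A2)→stocked(A2,S2) ✗  (C3,S2,A3)→stocked(A3,S2) ✓  (C3,S3,A1)→stocked(A1,S3) ✓  (C3,S3,A3)→stocked(A3,S3) ✗
Counterexamples (restrictor triples failing the scope): 9.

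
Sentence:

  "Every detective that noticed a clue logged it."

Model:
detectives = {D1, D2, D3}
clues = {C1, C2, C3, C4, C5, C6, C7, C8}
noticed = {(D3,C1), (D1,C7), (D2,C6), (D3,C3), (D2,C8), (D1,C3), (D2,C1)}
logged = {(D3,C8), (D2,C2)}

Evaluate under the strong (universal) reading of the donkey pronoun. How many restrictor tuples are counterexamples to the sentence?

"it" takes "a clue" as antecedent — a donkey pronoun bound across the clause boundary.
Strong reading: for every (d,c) with noticed(d,c), logged(d,c).
Restrictor pairs: (D1,C3) ✗  (D1,C7) ✗  (D2,C1) ✗  (D2,C6) ✗  (D2,C8) ✗  (D3,C1) ✗  (D3,C3) ✗
Counterexamples (restrictor pairs failing the scope): 7.

7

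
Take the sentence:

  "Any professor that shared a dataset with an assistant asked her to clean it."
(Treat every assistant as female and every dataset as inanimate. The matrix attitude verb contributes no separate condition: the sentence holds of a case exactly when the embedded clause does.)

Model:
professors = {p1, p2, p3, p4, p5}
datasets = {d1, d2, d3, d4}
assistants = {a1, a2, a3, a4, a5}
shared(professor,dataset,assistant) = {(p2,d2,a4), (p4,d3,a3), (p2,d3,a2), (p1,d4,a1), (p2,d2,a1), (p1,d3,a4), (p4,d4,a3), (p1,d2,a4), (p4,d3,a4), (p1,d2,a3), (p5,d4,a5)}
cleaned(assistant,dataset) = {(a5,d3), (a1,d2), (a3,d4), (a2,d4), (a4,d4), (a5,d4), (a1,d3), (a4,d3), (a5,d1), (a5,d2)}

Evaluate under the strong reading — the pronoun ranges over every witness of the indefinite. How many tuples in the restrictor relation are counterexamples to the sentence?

"her" takes "an assistant" as antecedent and "it" takes "a dataset"; both are donkey pronouns co-varying with the restrictor.
Strong reading: for every (p,d,a) with shared(p,d,a), cleaned(a,d).
Restrictor triples: (p1,d2,a3)→cleaned(a3,d2) ✗  (p1,d2,a4)→cleaned(a4,d2) ✗  (p1,d3,a4)→cleaned(a4,d3) ✓  (p1,d4,a1)→cleaned(a1,d4) ✗  (p2,d2,a1)→cleaned(a1,d2) ✓  (p2,d2,a4)→cleaned(a4,d2) ✗  (p2,d3,a2)→cleaned(a2,d3) ✗  (p4,d3,a3)→cleaned(a3,d3) ✗  (p4,d3,a4)→cleaned(a4,d3) ✓  (p4,d4,a3)→cleaned(a3,d4) ✓  (p5,d4,a5)→cleaned(a5,d4) ✓
Counterexamples (restrictor triples failing the scope): 6.

6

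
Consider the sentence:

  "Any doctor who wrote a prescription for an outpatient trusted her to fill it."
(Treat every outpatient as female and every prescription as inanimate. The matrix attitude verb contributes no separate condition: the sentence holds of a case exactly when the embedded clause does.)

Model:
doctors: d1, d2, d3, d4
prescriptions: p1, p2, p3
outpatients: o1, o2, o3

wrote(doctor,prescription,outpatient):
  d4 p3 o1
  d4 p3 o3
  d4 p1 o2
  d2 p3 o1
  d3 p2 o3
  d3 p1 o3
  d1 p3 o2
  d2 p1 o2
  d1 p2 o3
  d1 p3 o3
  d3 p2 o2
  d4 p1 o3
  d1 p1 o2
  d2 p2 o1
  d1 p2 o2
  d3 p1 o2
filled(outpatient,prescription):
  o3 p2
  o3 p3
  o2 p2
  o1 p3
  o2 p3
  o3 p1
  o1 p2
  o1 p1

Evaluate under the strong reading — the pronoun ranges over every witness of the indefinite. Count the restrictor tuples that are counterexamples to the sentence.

"her" takes "an outpatient" as antecedent and "it" takes "a prescription"; both are donkey pronouns co-varying with the restrictor.
Strong reading: for every (d,p,o) with wrote(d,p,o), filled(o,p).
Restrictor triples: (d1,p1,o2)→filled(o2,p1) ✗  (d1,p2,o2)→filled(o2,p2) ✓  (d1,p2,o3)→filled(o3,p2) ✓  (d1,p3,o2)→filled(o2,p3) ✓  (d1,p3,o3)→filled(o3,p3) ✓  (d2,p1,o2)→filled(o2,p1) ✗  (d2,p2,o1)→filled(o1,p2) ✓  (d2,p3,o1)→filled(o1,p3) ✓  (d3,p1,o2)→filled(o2,p1) ✗  (d3,p1,o3)→filled(o3,p1) ✓  (d3,p2,o2)→filled(o2,p2) ✓  (d3,p2,o3)→filled(o3,p2) ✓  (d4,p1,o2)→filled(o2,p1) ✗  (d4,p1,o3)→filled(o3,p1) ✓  (d4,p3,o1)→filled(o1,p3) ✓  (d4,p3,o3)→filled(o3,p3) ✓
Counterexamples (restrictor triples failing the scope): 4.

4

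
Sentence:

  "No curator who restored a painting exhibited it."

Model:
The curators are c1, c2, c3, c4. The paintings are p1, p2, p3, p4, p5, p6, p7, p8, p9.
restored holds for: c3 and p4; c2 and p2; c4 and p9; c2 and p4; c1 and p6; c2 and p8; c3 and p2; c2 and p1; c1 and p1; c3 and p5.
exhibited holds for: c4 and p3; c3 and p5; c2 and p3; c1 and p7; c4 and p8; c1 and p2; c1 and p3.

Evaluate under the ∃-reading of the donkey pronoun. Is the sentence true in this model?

False

"it" takes "a painting" as antecedent — a donkey pronoun bound across the clause boundary.
Truth condition: for no (c,p) with restored(c,p) does exhibited(c,p) hold.
Restrictor pairs — does the scope hold? (c1,p1):fails  (c1,p6):fails  (c2,p1):fails  (c2,p2):fails  (c2,p4):fails  (c2,p8):fails  (c3,p2):fails  (c3,p4):fails  (c3,p5):holds  (c4,p9):fails
Scope holds for 1 pair(s), so the sentence is false.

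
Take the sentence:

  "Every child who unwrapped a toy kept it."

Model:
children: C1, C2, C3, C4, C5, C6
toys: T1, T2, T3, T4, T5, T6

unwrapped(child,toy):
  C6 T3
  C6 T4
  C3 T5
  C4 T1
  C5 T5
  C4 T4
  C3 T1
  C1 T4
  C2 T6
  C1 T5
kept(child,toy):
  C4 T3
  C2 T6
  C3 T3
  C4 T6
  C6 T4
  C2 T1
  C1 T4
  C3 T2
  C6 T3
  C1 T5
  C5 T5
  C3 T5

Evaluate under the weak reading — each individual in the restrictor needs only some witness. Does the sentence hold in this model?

"it" takes "a toy" as antecedent — a donkey pronoun bound across the clause boundary.
Weak reading: every child c with some unwrapped-toy has at least one unwrapped-toy t such that kept(c,t).
Per child: C1:✓  C2:✓  C3:✓  C4:✗  C5:✓  C6:✓
C4 has no witness among its unwrapped-toys.

False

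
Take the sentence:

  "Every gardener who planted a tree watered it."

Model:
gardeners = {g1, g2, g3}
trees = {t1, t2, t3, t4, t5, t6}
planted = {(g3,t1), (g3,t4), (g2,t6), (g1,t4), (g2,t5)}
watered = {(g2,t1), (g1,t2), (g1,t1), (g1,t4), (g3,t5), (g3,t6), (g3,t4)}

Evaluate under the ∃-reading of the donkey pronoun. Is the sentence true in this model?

False

"it" takes "a tree" as antecedent — a donkey pronoun bound across the clause boundary.
Weak reading: every gardener g with some planted-tree has at least one planted-tree t such that watered(g,t).
Per gardener: g1:✓  g2:✗  g3:✓
g2 has no witness among its planted-trees.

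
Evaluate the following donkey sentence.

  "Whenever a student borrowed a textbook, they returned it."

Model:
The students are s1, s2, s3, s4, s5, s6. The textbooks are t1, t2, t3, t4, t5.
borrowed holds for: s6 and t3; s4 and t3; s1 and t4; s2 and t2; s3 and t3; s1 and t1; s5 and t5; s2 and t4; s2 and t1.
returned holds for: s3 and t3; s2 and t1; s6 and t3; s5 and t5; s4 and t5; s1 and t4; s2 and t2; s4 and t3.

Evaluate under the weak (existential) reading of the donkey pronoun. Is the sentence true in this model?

True

"it" takes "a textbook" as antecedent — a donkey pronoun bound across the clause boundary.
Weak reading: every student s with some borrowed-textbook has at least one borrowed-textbook t such that returned(s,t).
Per student: s1:✓  s2:✓  s3:✓  s4:✓  s5:✓  s6:✓
Every student in the restrictor has a witness.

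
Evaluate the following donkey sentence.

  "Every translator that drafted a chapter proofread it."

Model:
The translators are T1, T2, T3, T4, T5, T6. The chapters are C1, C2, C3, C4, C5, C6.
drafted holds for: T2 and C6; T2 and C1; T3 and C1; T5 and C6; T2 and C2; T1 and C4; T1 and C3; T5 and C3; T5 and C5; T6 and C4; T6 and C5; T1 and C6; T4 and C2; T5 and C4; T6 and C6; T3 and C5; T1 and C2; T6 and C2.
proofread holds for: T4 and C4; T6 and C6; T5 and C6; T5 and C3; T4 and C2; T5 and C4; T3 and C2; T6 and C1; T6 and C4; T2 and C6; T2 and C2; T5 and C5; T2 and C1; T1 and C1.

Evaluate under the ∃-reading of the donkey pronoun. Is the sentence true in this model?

False

"it" takes "a chapter" as antecedent — a donkey pronoun bound across the clause boundary.
Weak reading: every translator t with some drafted-chapter has at least one drafted-chapter c such that proofread(t,c).
Per translator: T1:✗  T2:✓  T3:✗  T4:✓  T5:✓  T6:✓
T1 has no witness among its drafted-chapters.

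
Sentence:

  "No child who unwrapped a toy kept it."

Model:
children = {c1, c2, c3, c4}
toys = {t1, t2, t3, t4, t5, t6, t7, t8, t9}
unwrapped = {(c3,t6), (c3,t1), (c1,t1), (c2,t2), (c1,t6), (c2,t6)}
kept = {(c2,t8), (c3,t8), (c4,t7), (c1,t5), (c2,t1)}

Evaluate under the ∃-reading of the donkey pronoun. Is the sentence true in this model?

True

"it" takes "a toy" as antecedent — a donkey pronoun bound across the clause boundary.
Truth condition: for no (c,t) with unwrapped(c,t) does kept(c,t) hold.
Restrictor pairs — does the scope hold? (c1,t1):fails  (c1,t6):fails  (c2,t2):fails  (c2,t6):fails  (c3,t1):fails  (c3,t6):fails
Scope holds for no restrictor pair, so the sentence is true.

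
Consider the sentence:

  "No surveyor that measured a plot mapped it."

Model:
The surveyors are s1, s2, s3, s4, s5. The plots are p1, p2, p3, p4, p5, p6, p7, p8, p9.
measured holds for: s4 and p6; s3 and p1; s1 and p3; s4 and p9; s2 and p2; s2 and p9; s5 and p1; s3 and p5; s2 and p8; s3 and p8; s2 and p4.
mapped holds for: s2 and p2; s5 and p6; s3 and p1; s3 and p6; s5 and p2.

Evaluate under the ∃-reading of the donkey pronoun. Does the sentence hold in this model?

False

"it" takes "a plot" as antecedent — a donkey pronoun bound across the clause boundary.
Truth condition: for no (s,p) with measured(s,p) does mapped(s,p) hold.
Restrictor pairs — does the scope hold? (s1,p3):fails  (s2,p2):holds  (s2,p4):fails  (s2,p8):fails  (s2,p9):fails  (s3,p1):holds  (s3,p5):fails  (s3,p8):fails  (s4,p6):fails  (s4,p9):fails  (s5,p1):fails
Scope holds for 2 pair(s), so the sentence is false.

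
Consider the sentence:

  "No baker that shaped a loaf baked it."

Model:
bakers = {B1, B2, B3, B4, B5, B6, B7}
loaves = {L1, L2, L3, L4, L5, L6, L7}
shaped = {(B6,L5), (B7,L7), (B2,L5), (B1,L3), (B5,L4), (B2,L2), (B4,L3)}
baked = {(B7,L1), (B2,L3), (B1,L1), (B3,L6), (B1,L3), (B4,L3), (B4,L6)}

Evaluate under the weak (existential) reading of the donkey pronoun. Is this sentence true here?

False

"it" takes "a loaf" as antecedent — a donkey pronoun bound across the clause boundary.
Truth condition: for no (b,l) with shaped(b,l) does baked(b,l) hold.
Restrictor pairs — does the scope hold? (B1,L3):holds  (B2,L2):fails  (B2,L5):fails  (B4,L3):holds  (B5,L4):fails  (B6,L5):fails  (B7,L7):fails
Scope holds for 2 pair(s), so the sentence is false.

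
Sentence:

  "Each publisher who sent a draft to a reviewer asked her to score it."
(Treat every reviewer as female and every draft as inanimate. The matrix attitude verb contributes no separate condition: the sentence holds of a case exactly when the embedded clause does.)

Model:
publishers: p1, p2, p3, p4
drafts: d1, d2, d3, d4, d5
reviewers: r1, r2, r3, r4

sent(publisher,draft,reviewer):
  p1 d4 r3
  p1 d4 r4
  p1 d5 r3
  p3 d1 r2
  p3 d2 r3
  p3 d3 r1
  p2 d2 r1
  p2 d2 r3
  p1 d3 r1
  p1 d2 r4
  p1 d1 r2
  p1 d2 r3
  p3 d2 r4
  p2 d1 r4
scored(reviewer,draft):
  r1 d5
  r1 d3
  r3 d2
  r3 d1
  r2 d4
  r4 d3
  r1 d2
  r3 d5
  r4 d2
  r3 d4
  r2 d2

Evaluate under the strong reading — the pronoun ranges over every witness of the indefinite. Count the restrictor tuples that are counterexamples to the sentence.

"her" takes "a reviewer" as antecedent and "it" takes "a draft"; both are donkey pronouns co-varying with the restrictor.
Strong reading: for every (p,d,r) with sent(p,d,r), scored(r,d).
Restrictor triples: (p1,d1,r2)→scored(r2,d1) ✗  (p1,d2,r3)→scored(r3,d2) ✓  (p1,d2,r4)→scored(r4,d2) ✓  (p1,d3,r1)→scored(r1,d3) ✓  (p1,d4,r3)→scored(r3,d4) ✓  (p1,d4,r4)→scored(r4,d4) ✗  (p1,d5,r3)→scored(r3,d5) ✓  (p2,d1,r4)→scored(r4,d1) ✗  (p2,d2,r1)→scored(r1,d2) ✓  (p2,d2,r3)→scored(r3,d2) ✓  (p3,d1,r2)→scored(r2,d1) ✗  (p3,d2,r3)→scored(r3,d2) ✓  (p3,d2,r4)→scored(r4,d2) ✓  (p3,d3,r1)→scored(r1,d3) ✓
Counterexamples (restrictor triples failing the scope): 4.

4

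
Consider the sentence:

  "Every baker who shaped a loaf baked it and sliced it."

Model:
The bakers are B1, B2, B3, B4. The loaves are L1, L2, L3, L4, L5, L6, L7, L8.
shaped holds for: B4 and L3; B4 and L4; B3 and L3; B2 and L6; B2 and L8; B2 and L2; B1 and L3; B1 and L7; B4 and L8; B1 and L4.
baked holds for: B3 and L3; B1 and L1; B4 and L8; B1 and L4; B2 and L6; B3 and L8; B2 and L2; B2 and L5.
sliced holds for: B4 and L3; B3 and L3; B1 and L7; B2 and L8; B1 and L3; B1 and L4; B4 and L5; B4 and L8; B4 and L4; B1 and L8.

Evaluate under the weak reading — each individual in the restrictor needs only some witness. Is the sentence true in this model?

False

"it" takes "a loaf" as antecedent — a donkey pronoun bound across the clause boundary.
Weak reading: every baker b with some shaped-loaf has at least one shaped-loaf l such that baked(b,l) ∧ sliced(b,l).
Per baker: B1:✓  B2:✗  B3:✓  B4:✓
B2 has no witness among its shaped-loaves.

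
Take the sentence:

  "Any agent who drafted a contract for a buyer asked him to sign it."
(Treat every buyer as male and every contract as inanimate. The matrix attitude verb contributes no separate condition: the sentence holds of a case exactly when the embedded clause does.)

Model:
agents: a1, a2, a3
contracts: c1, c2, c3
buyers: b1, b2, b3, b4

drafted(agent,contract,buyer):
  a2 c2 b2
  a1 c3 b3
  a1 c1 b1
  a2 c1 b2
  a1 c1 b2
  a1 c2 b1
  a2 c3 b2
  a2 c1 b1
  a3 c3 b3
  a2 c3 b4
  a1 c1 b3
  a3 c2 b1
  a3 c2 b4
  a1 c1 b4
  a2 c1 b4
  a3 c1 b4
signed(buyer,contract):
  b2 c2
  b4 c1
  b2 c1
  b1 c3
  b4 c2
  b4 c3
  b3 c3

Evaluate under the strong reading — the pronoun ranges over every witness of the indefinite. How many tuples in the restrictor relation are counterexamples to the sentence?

6

"him" takes "a buyer" as antecedent and "it" takes "a contract"; both are donkey pronouns co-varying with the restrictor.
Strong reading: for every (a,c,b) with drafted(a,c,b), signed(b,c).
Restrictor triples: (a1,c1,b1)→signed(b1,c1) ✗  (a1,c1,b2)→signed(b2,c1) ✓  (a1,c1,b3)→signed(b3,c1) ✗  (a1,c1,b4)→signed(b4,c1) ✓  (a1,c2,b1)→signed(b1,c2) ✗  (a1,c3,b3)→signed(b3,c3) ✓  (a2,c1,b1)→signed(b1,c1) ✗  (a2,c1,b2)→signed(b2,c1) ✓  (a2,c1,b4)→signed(b4,c1) ✓  (a2,c2,b2)→signed(b2,c2) ✓  (a2,c3,b2)→signed(b2,c3) ✗  (a2,c3,b4)→signed(b4,c3) ✓  (a3,c1,b4)→signed(b4,c1) ✓  (a3,c2,b1)→signed(b1,c2) ✗  (a3,c2,b4)→signed(b4,c2) ✓  (a3,c3,b3)→signed(b3,c3) ✓
Counterexamples (restrictor triples failing the scope): 6.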